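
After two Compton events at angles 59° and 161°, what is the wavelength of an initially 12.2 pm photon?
18.0971 pm

Apply Compton shift twice:

First scattering at θ₁ = 59°:
Δλ₁ = λ_C(1 - cos(59°))
Δλ₁ = 2.4263 × 0.4850
Δλ₁ = 1.1767 pm

After first scattering:
λ₁ = 12.2 + 1.1767 = 13.3767 pm

Second scattering at θ₂ = 161°:
Δλ₂ = λ_C(1 - cos(161°))
Δλ₂ = 2.4263 × 1.9455
Δλ₂ = 4.7204 pm

Final wavelength:
λ₂ = 13.3767 + 4.7204 = 18.0971 pm

Total shift: Δλ_total = 1.1767 + 4.7204 = 5.8971 pm

(Intermediate values are shown rounded; full precision is carried through to the final answer.)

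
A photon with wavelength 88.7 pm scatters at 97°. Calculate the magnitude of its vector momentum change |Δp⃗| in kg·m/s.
1.1024e-23 kg·m/s

Photon momentum magnitude is p = h/λ.

Initial momentum:
p₀ = h/λ = 6.6261e-34/8.8700e-11 = 7.4702e-24 kg·m/s

After scattering:
λ' = λ + Δλ = 88.7 + 2.7220 = 91.4220 pm
p' = h/λ' = 6.6261e-34/9.1422e-11 = 7.2478e-24 kg·m/s

Momentum is a vector; the scattered photon's direction makes angle θ = 97° with the incident direction. The magnitude of the vector change Δp⃗ = p⃗₀ − p⃗' is found from the law of cosines:
|Δp⃗|² = p₀² + p'² − 2p₀p'cos θ
|Δp⃗|² = (7.4702e-24)² + (7.2478e-24)² − 2·7.4702e-24·7.2478e-24·cos(97°)
|Δp⃗| = 1.1024e-23 kg·m/s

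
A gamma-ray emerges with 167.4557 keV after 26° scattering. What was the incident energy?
173.2000 keV

Convert final energy to wavelength (hc ≈ 1239.842 keV·pm):
λ' = hc/E' = 1239.842 / 167.4557 = 7.4040 pm

Calculate the Compton shift:
Δλ = λ_C(1 - cos(26°))
Δλ = 2.4263 × (1 - cos(26°))
Δλ = 0.2456 pm

Initial wavelength:
λ = λ' - Δλ = 7.4040 - 0.2456 = 7.1584 pm

Initial energy:
E = hc/λ = 1239.842 / 7.1584 = 173.2000 keV

(Intermediate values are shown rounded; full precision is carried through to the final answer.)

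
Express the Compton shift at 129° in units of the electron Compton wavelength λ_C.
1.6293 λ_C

The Compton shift formula is:
Δλ = λ_C(1 - cos θ)

Dividing both sides by λ_C:
Δλ/λ_C = 1 - cos θ

For θ = 129°:
Δλ/λ_C = 1 - cos(129°)
Δλ/λ_C = 1 - -0.6293
Δλ/λ_C = 1.6293

This means the shift is 1.6293 × λ_C = 3.9532 pm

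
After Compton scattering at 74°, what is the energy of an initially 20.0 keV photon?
19.4486 keV

First convert energy to wavelength:
λ = hc/E, with hc ≈ 1239.842 keV·pm (i.e. 1239.842 eV·nm)

For E = 20.0 keV = 20000 eV:
λ = 1239.842 keV·pm / 20.0 keV
λ = 61.9921 pm

Calculate the Compton shift:
Δλ = λ_C(1 - cos(74°)) = 2.4263 × 0.7244
Δλ = 1.7575 pm

Final wavelength:
λ' = 61.9921 + 1.7575 = 63.7496 pm

Final energy:
E' = hc/λ' = 1239.842 / 63.7496 = 19.4486 keV

(Intermediate values are shown rounded; full precision is carried through to the final answer.)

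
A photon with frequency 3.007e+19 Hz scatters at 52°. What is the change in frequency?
2.572e+18 Hz (decrease)

Convert frequency to wavelength (c = 299792458 m/s):
λ₀ = c/f₀ = 299792458/3.007e+19 = 9.9698190e-12 m = 9.9698 pm

Calculate Compton shift:
Δλ = λ_C(1 - cos(52°)) = 0.9325 pm

Final wavelength:
λ' = λ₀ + Δλ = 9.9698 + 0.9325 = 10.9023 pm

Final frequency:
f' = c/λ' = 299792458/1.0902344e-11 = 2.7497983e+19 Hz

Frequency shift (decrease):
Δf = f₀ - f' = 3.007e+19 - 2.7497983e+19 = 2.572e+18 Hz

(Intermediate values are shown rounded; full precision is carried through to the final answer.)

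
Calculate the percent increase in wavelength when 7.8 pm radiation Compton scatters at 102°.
37.5740%

Calculate the Compton shift:
Δλ = λ_C(1 - cos(102°))
Δλ = 2.4263 × (1 - cos(102°))
Δλ = 2.4263 × 1.2079
Δλ = 2.9308 pm

Percentage change:
(Δλ/λ₀) × 100 = (2.9308/7.8) × 100
= 37.5740%

(Intermediate values are shown rounded; full precision is carried through to the final answer.)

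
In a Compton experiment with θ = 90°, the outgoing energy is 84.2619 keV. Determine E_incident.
100.8999 keV

Convert final energy to wavelength (hc ≈ 1239.842 keV·pm):
λ' = hc/E' = 1239.842 / 84.2619 = 14.7141 pm

Calculate the Compton shift:
Δλ = λ_C(1 - cos(90°))
Δλ = 2.4263 × (1 - cos(90°))
Δλ = 2.4263 pm

Initial wavelength:
λ = λ' - Δλ = 14.7141 - 2.4263 = 12.2878 pm

Initial energy:
E = hc/λ = 1239.842 / 12.2878 = 100.8999 keV

(Intermediate values are shown rounded; full precision is carried through to the final answer.)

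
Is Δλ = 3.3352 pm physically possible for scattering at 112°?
Yes, consistent

Calculate the expected shift for θ = 112°:

Δλ_expected = λ_C(1 - cos(112°))
Δλ_expected = 2.4263 × (1 - cos(112°))
Δλ_expected = 2.4263 × 1.3746
Δλ_expected = 3.3352 pm

Given shift: 3.3352 pm
Expected shift: 3.3352 pm
Difference: 0.0000 pm

The values match. This is consistent with Compton scattering at the stated angle.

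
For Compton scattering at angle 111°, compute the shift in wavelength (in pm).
3.2958 pm

Using the Compton scattering formula:
Δλ = λ_C(1 - cos θ)

where λ_C = h/(m_e·c) ≈ 2.4263 pm is the Compton wavelength of an electron.

For θ = 111°:
cos(111°) = -0.3584
1 - cos(111°) = 1.3584

Δλ = 2.4263 × 1.3584
Δλ = 3.2958 pm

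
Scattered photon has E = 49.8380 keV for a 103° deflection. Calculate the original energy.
56.6000 keV

Convert final energy to wavelength (hc ≈ 1239.842 keV·pm):
λ' = hc/E' = 1239.842 / 49.8380 = 24.8774 pm

Calculate the Compton shift:
Δλ = λ_C(1 - cos(103°))
Δλ = 2.4263 × (1 - cos(103°))
Δλ = 2.9721 pm

Initial wavelength:
λ = λ' - Δλ = 24.8774 - 2.9721 = 21.9053 pm

Initial energy:
E = hc/λ = 1239.842 / 21.9053 = 56.6000 keV

(Intermediate values are shown rounded; full precision is carried through to the final answer.)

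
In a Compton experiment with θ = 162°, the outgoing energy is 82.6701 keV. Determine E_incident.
120.7999 keV

Convert final energy to wavelength (hc ≈ 1239.842 keV·pm):
λ' = hc/E' = 1239.842 / 82.6701 = 14.9975 pm

Calculate the Compton shift:
Δλ = λ_C(1 - cos(162°))
Δλ = 2.4263 × (1 - cos(162°))
Δλ = 4.7339 pm

Initial wavelength:
λ = λ' - Δλ = 14.9975 - 4.7339 = 10.2636 pm

Initial energy:
E = hc/λ = 1239.842 / 10.2636 = 120.7999 keV

(Intermediate values are shown rounded; full precision is carried through to the final answer.)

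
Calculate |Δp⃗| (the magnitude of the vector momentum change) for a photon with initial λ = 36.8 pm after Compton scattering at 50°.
1.5049e-23 kg·m/s

Photon momentum magnitude is p = h/λ.

Initial momentum:
p₀ = h/λ = 6.6261e-34/3.6800e-11 = 1.8006e-23 kg·m/s

After scattering:
λ' = λ + Δλ = 36.8 + 0.8667 = 37.6667 pm
p' = h/λ' = 6.6261e-34/3.7667e-11 = 1.7591e-23 kg·m/s

Momentum is a vector; the scattered photon's direction makes angle θ = 50° with the incident direction. The magnitude of the vector change Δp⃗ = p⃗₀ − p⃗' is found from the law of cosines:
|Δp⃗|² = p₀² + p'² − 2p₀p'cos θ
|Δp⃗|² = (1.8006e-23)² + (1.7591e-23)² − 2·1.8006e-23·1.7591e-23·cos(50°)
|Δp⃗| = 1.5049e-23 kg·m/s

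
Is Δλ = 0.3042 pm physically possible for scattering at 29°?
Yes, consistent

Calculate the expected shift for θ = 29°:

Δλ_expected = λ_C(1 - cos(29°))
Δλ_expected = 2.4263 × (1 - cos(29°))
Δλ_expected = 2.4263 × 0.1254
Δλ_expected = 0.3042 pm

Given shift: 0.3042 pm
Expected shift: 0.3042 pm
Difference: 0.0000 pm

The values match. This is consistent with Compton scattering at the stated angle.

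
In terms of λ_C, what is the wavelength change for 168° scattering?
1.9781 λ_C

The Compton shift formula is:
Δλ = λ_C(1 - cos θ)

Dividing both sides by λ_C:
Δλ/λ_C = 1 - cos θ

For θ = 168°:
Δλ/λ_C = 1 - cos(168°)
Δλ/λ_C = 1 - -0.9781
Δλ/λ_C = 1.9781

This means the shift is 1.9781 × λ_C = 4.7996 pm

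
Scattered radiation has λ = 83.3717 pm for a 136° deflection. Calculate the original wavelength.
79.2000 pm

From λ' = λ + Δλ, we have λ = λ' - Δλ

First calculate the Compton shift:
Δλ = λ_C(1 - cos θ)
Δλ = 2.4263 × (1 - cos(136°))
Δλ = 2.4263 × 1.7193
Δλ = 4.1717 pm

Initial wavelength:
λ = λ' - Δλ
λ = 83.3717 - 4.1717
λ = 79.2000 pm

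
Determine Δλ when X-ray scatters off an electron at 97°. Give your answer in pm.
2.7220 pm

Using the Compton scattering formula:
Δλ = λ_C(1 - cos θ)

where λ_C = h/(m_e·c) ≈ 2.4263 pm is the Compton wavelength of an electron.

For θ = 97°:
cos(97°) = -0.1219
1 - cos(97°) = 1.1219

Δλ = 2.4263 × 1.1219
Δλ = 2.7220 pm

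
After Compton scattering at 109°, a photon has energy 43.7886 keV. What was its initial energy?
49.4000 keV

Convert final energy to wavelength (hc ≈ 1239.842 keV·pm):
λ' = hc/E' = 1239.842 / 43.7886 = 28.3143 pm

Calculate the Compton shift:
Δλ = λ_C(1 - cos(109°))
Δλ = 2.4263 × (1 - cos(109°))
Δλ = 3.2162 pm

Initial wavelength:
λ = λ' - Δλ = 28.3143 - 3.2162 = 25.0980 pm

Initial energy:
E = hc/λ = 1239.842 / 25.0980 = 49.4000 keV

(Intermediate values are shown rounded; full precision is carried through to the final answer.)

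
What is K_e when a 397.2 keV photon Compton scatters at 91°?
175.4080 keV

By energy conservation: K_e = E_initial - E_final

First find the scattered photon energy:
Initial wavelength: λ = hc/E = 3.1215 pm
Compton shift: Δλ = λ_C(1 - cos(91°)) = 2.4687 pm
Final wavelength: λ' = 3.1215 + 2.4687 = 5.5901 pm
Final photon energy: E' = hc/λ' = 221.7920 keV

Electron kinetic energy:
K_e = E - E' = 397.2000 - 221.7920 = 175.4080 keV

(Intermediate values are shown rounded; full precision is carried through to the final answer.)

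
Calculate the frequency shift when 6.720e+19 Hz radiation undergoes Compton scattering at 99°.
2.595e+19 Hz (decrease)

Convert frequency to wavelength (c = 299792458 m/s):
λ₀ = c/f₀ = 299792458/6.720e+19 = 4.4611973e-12 m = 4.4612 pm

Calculate Compton shift:
Δλ = λ_C(1 - cos(99°)) = 2.8059 pm

Final wavelength:
λ' = λ₀ + Δλ = 4.4612 + 2.8059 = 7.2671 pm

Final frequency:
f' = c/λ' = 299792458/7.2670661e-12 = 4.1253575e+19 Hz

Frequency shift (decrease):
Δf = f₀ - f' = 6.720e+19 - 4.1253575e+19 = 2.595e+19 Hz

(Intermediate values are shown rounded; full precision is carried through to the final answer.)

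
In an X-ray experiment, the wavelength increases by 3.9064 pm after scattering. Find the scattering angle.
127.59°

From the Compton formula Δλ = λ_C(1 - cos θ), we can solve for θ:

cos θ = 1 - Δλ/λ_C

Given:
- Δλ = 3.9064 pm
- λ_C = h/(m_e·c) ≈ 2.42631024 pm

cos θ = 1 - 3.9064/2.42631024
cos θ = 1 - 1.610017
cos θ = -0.610017

θ = arccos(-0.610017)
θ = 127.59°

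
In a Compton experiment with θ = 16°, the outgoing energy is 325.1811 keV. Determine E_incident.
333.4000 keV

Convert final energy to wavelength (hc ≈ 1239.842 keV·pm):
λ' = hc/E' = 1239.842 / 325.1811 = 3.8128 pm

Calculate the Compton shift:
Δλ = λ_C(1 - cos(16°))
Δλ = 2.4263 × (1 - cos(16°))
Δλ = 0.0940 pm

Initial wavelength:
λ = λ' - Δλ = 3.8128 - 0.0940 = 3.7188 pm

Initial energy:
E = hc/λ = 1239.842 / 3.7188 = 333.4000 keV

(Intermediate values are shown rounded; full precision is carried through to the final answer.)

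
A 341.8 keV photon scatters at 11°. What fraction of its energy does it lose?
0.0121 (or 1.21%)

Calculate initial and final photon energies:

Initial: E₀ = 341.8 keV → λ₀ = 3.6274 pm
Compton shift: Δλ = 0.0446 pm
Final wavelength: λ' = 3.6720 pm
Final energy: E' = 337.6505 keV

Fractional energy loss:
(E₀ - E')/E₀ = (341.8000 - 337.6505)/341.8000
= 4.1495/341.8000
= 0.0121
= 1.21%

(Intermediate values are shown rounded; full precision is carried through to the final answer.)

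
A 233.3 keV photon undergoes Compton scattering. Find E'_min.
121.9478 keV (at θ = 180°)

The scattered photon has minimum energy when its wavelength is maximum, i.e., when the Compton shift Δλ = λ_C(1 − cos θ) is maximum. This occurs at θ = 180° (backscattering), giving Δλ_max = 2λ_C = 4.8526 pm.

Initial wavelength: λ₀ = hc/E₀ = 5.3144 pm
Maximum final wavelength: λ'_max = λ₀ + 2λ_C = 5.3144 + 4.8526 = 10.1670 pm
Minimum final energy: E'_min = hc/λ'_max = 121.9478 keV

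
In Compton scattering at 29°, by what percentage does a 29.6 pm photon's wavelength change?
1.0277%

Calculate the Compton shift:
Δλ = λ_C(1 - cos(29°))
Δλ = 2.4263 × (1 - cos(29°))
Δλ = 2.4263 × 0.1254
Δλ = 0.3042 pm

Percentage change:
(Δλ/λ₀) × 100 = (0.3042/29.6) × 100
= 1.0277%

(Intermediate values are shown rounded; full precision is carried through to the final answer.)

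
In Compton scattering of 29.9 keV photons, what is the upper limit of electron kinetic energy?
3.1325 keV

Maximum energy transfer occurs at θ = 180° (backscattering).

Initial photon: E₀ = 29.9 keV → λ₀ = 41.4663 pm

Maximum Compton shift (at 180°):
Δλ_max = 2λ_C = 2 × 2.4263 = 4.8526 pm

Final wavelength:
λ' = 41.4663 + 4.8526 = 46.3189 pm

Minimum photon energy (maximum energy to electron):
E'_min = hc/λ' = 26.7675 keV

Maximum electron kinetic energy:
K_max = E₀ - E'_min = 29.9000 - 26.7675 = 3.1325 keV

(Intermediate values are shown rounded; full precision is carried through to the final answer.)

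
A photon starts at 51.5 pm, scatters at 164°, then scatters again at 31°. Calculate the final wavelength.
56.6052 pm

Apply Compton shift twice:

First scattering at θ₁ = 164°:
Δλ₁ = λ_C(1 - cos(164°))
Δλ₁ = 2.4263 × 1.9613
Δλ₁ = 4.7586 pm

After first scattering:
λ₁ = 51.5 + 4.7586 = 56.2586 pm

Second scattering at θ₂ = 31°:
Δλ₂ = λ_C(1 - cos(31°))
Δλ₂ = 2.4263 × 0.1428
Δλ₂ = 0.3466 pm

Final wavelength:
λ₂ = 56.2586 + 0.3466 = 56.6052 pm

Total shift: Δλ_total = 4.7586 + 0.3466 = 5.1052 pm

(Intermediate values are shown rounded; full precision is carried through to the final answer.)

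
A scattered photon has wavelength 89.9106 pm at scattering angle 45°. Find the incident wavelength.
89.2000 pm

From λ' = λ + Δλ, we have λ = λ' - Δλ

First calculate the Compton shift:
Δλ = λ_C(1 - cos θ)
Δλ = 2.4263 × (1 - cos(45°))
Δλ = 2.4263 × 0.2929
Δλ = 0.7106 pm

Initial wavelength:
λ = λ' - Δλ
λ = 89.9106 - 0.7106
λ = 89.2000 pm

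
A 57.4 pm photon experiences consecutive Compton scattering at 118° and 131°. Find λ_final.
64.9835 pm

Apply Compton shift twice:

First scattering at θ₁ = 118°:
Δλ₁ = λ_C(1 - cos(118°))
Δλ₁ = 2.4263 × 1.4695
Δλ₁ = 3.5654 pm

After first scattering:
λ₁ = 57.4 + 3.5654 = 60.9654 pm

Second scattering at θ₂ = 131°:
Δλ₂ = λ_C(1 - cos(131°))
Δλ₂ = 2.4263 × 1.6561
Δλ₂ = 4.0181 pm

Final wavelength:
λ₂ = 60.9654 + 4.0181 = 64.9835 pm

Total shift: Δλ_total = 3.5654 + 4.0181 = 7.5835 pm

(Intermediate values are shown rounded; full precision is carried through to the final answer.)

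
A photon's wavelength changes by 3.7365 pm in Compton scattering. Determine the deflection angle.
122.68°

From the Compton formula Δλ = λ_C(1 - cos θ), we can solve for θ:

cos θ = 1 - Δλ/λ_C

Given:
- Δλ = 3.7365 pm
- λ_C = h/(m_e·c) ≈ 2.42631024 pm

cos θ = 1 - 3.7365/2.42631024
cos θ = 1 - 1.539993
cos θ = -0.539993

θ = arccos(-0.539993)
θ = 122.68°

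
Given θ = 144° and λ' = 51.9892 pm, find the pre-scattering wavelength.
47.6000 pm

From λ' = λ + Δλ, we have λ = λ' - Δλ

First calculate the Compton shift:
Δλ = λ_C(1 - cos θ)
Δλ = 2.4263 × (1 - cos(144°))
Δλ = 2.4263 × 1.8090
Δλ = 4.3892 pm

Initial wavelength:
λ = λ' - Δλ
λ = 51.9892 - 4.3892
λ = 47.6000 pm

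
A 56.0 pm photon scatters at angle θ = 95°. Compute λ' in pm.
58.6378 pm

Using the Compton scattering formula:
λ' = λ + Δλ = λ + λ_C(1 - cos θ)

Given:
- Initial wavelength λ = 56.0 pm
- Scattering angle θ = 95°
- Compton wavelength λ_C ≈ 2.4263 pm

Calculate the shift:
Δλ = 2.4263 × (1 - cos(95°))
Δλ = 2.4263 × 1.0872
Δλ = 2.6378 pm

Final wavelength:
λ' = 56.0 + 2.6378 = 58.6378 pm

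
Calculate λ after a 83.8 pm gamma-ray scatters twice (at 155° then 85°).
90.6401 pm

Apply Compton shift twice:

First scattering at θ₁ = 155°:
Δλ₁ = λ_C(1 - cos(155°))
Δλ₁ = 2.4263 × 1.9063
Δλ₁ = 4.6253 pm

After first scattering:
λ₁ = 83.8 + 4.6253 = 88.4253 pm

Second scattering at θ₂ = 85°:
Δλ₂ = λ_C(1 - cos(85°))
Δλ₂ = 2.4263 × 0.9128
Δλ₂ = 2.2148 pm

Final wavelength:
λ₂ = 88.4253 + 2.2148 = 90.6401 pm

Total shift: Δλ_total = 4.6253 + 2.2148 = 6.8401 pm

(Intermediate values are shown rounded; full precision is carried through to the final answer.)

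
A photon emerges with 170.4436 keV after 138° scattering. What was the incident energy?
407.2003 keV

Convert final energy to wavelength (hc ≈ 1239.842 keV·pm):
λ' = hc/E' = 1239.842 / 170.4436 = 7.2742 pm

Calculate the Compton shift:
Δλ = λ_C(1 - cos(138°))
Δλ = 2.4263 × (1 - cos(138°))
Δλ = 4.2294 pm

Initial wavelength:
λ = λ' - Δλ = 7.2742 - 4.2294 = 3.0448 pm

Initial energy:
E = hc/λ = 1239.842 / 3.0448 = 407.2003 keV

(Intermediate values are shown rounded; full precision is carried through to the final answer.)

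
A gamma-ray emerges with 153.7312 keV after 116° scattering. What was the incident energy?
270.9999 keV

Convert final energy to wavelength (hc ≈ 1239.842 keV·pm):
λ' = hc/E' = 1239.842 / 153.7312 = 8.0650 pm

Calculate the Compton shift:
Δλ = λ_C(1 - cos(116°))
Δλ = 2.4263 × (1 - cos(116°))
Δλ = 3.4899 pm

Initial wavelength:
λ = λ' - Δλ = 8.0650 - 3.4899 = 4.5751 pm

Initial energy:
E = hc/λ = 1239.842 / 4.5751 = 270.9999 keV

(Intermediate values are shown rounded; full precision is carried through to the final answer.)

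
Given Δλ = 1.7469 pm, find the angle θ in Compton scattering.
73.74°

From the Compton formula Δλ = λ_C(1 - cos θ), we can solve for θ:

cos θ = 1 - Δλ/λ_C

Given:
- Δλ = 1.7469 pm
- λ_C = h/(m_e·c) ≈ 2.42631024 pm

cos θ = 1 - 1.7469/2.42631024
cos θ = 1 - 0.719982
cos θ = 0.280018

θ = arccos(0.280018)
θ = 73.74°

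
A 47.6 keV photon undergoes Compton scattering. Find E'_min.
40.1247 keV (at θ = 180°)

The scattered photon has minimum energy when its wavelength is maximum, i.e., when the Compton shift Δλ = λ_C(1 − cos θ) is maximum. This occurs at θ = 180° (backscattering), giving Δλ_max = 2λ_C = 4.8526 pm.

Initial wavelength: λ₀ = hc/E₀ = 26.0471 pm
Maximum final wavelength: λ'_max = λ₀ + 2λ_C = 26.0471 + 4.8526 = 30.8997 pm
Minimum final energy: E'_min = hc/λ'_max = 40.1247 keV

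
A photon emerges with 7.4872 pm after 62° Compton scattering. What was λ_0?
6.2000 pm

From λ' = λ + Δλ, we have λ = λ' - Δλ

First calculate the Compton shift:
Δλ = λ_C(1 - cos θ)
Δλ = 2.4263 × (1 - cos(62°))
Δλ = 2.4263 × 0.5305
Δλ = 1.2872 pm

Initial wavelength:
λ = λ' - Δλ
λ = 7.4872 - 1.2872
λ = 6.2000 pm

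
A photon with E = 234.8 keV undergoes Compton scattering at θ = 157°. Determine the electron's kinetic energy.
110.0694 keV

By energy conservation: K_e = E_initial - E_final

First find the scattered photon energy:
Initial wavelength: λ = hc/E = 5.2804 pm
Compton shift: Δλ = λ_C(1 - cos(157°)) = 4.6597 pm
Final wavelength: λ' = 5.2804 + 4.6597 = 9.9402 pm
Final photon energy: E' = hc/λ' = 124.7306 keV

Electron kinetic energy:
K_e = E - E' = 234.8000 - 124.7306 = 110.0694 keV

(Intermediate values are shown rounded; full precision is carried through to the final answer.)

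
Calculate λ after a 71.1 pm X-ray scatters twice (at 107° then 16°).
74.3297 pm

Apply Compton shift twice:

First scattering at θ₁ = 107°:
Δλ₁ = λ_C(1 - cos(107°))
Δλ₁ = 2.4263 × 1.2924
Δλ₁ = 3.1357 pm

After first scattering:
λ₁ = 71.1 + 3.1357 = 74.2357 pm

Second scattering at θ₂ = 16°:
Δλ₂ = λ_C(1 - cos(16°))
Δλ₂ = 2.4263 × 0.0387
Δλ₂ = 0.0940 pm

Final wavelength:
λ₂ = 74.2357 + 0.0940 = 74.3297 pm

Total shift: Δλ_total = 3.1357 + 0.0940 = 3.2297 pm

(Intermediate values are shown rounded; full precision is carried through to the final answer.)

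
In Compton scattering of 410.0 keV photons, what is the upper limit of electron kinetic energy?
252.5922 keV

Maximum energy transfer occurs at θ = 180° (backscattering).

Initial photon: E₀ = 410.0 keV → λ₀ = 3.0240 pm

Maximum Compton shift (at 180°):
Δλ_max = 2λ_C = 2 × 2.4263 = 4.8526 pm

Final wavelength:
λ' = 3.0240 + 4.8526 = 7.8766 pm

Minimum photon energy (maximum energy to electron):
E'_min = hc/λ' = 157.4078 keV

Maximum electron kinetic energy:
K_max = E₀ - E'_min = 410.0000 - 157.4078 = 252.5922 keV

(Intermediate values are shown rounded; full precision is carried through to the final answer.)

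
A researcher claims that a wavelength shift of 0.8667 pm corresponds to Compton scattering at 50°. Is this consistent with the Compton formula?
Yes, consistent

Calculate the expected shift for θ = 50°:

Δλ_expected = λ_C(1 - cos(50°))
Δλ_expected = 2.4263 × (1 - cos(50°))
Δλ_expected = 2.4263 × 0.3572
Δλ_expected = 0.8667 pm

Given shift: 0.8667 pm
Expected shift: 0.8667 pm
Difference: 0.0000 pm

The values match. This is consistent with Compton scattering at the stated angle.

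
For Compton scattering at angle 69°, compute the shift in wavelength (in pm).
1.5568 pm

Using the Compton scattering formula:
Δλ = λ_C(1 - cos θ)

where λ_C = h/(m_e·c) ≈ 2.4263 pm is the Compton wavelength of an electron.

For θ = 69°:
cos(69°) = 0.3584
1 - cos(69°) = 0.6416

Δλ = 2.4263 × 0.6416
Δλ = 1.5568 pm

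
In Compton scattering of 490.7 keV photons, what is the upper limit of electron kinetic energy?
322.6838 keV

Maximum energy transfer occurs at θ = 180° (backscattering).

Initial photon: E₀ = 490.7 keV → λ₀ = 2.5267 pm

Maximum Compton shift (at 180°):
Δλ_max = 2λ_C = 2 × 2.4263 = 4.8526 pm

Final wavelength:
λ' = 2.5267 + 4.8526 = 7.3793 pm

Minimum photon energy (maximum energy to electron):
E'_min = hc/λ' = 168.0162 keV

Maximum electron kinetic energy:
K_max = E₀ - E'_min = 490.7000 - 168.0162 = 322.6838 keV

(Intermediate values are shown rounded; full precision is carried through to the final answer.)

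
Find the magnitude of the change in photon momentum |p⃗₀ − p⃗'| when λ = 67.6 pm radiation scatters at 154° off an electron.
1.8492e-23 kg·m/s

Photon momentum magnitude is p = h/λ.

Initial momentum:
p₀ = h/λ = 6.6261e-34/6.7600e-11 = 9.8019e-24 kg·m/s

After scattering:
λ' = λ + Δλ = 67.6 + 4.6071 = 72.2071 pm
p' = h/λ' = 6.6261e-34/7.2207e-11 = 9.1765e-24 kg·m/s

Momentum is a vector; the scattered photon's direction makes angle θ = 154° with the incident direction. The magnitude of the vector change Δp⃗ = p⃗₀ − p⃗' is found from the law of cosines:
|Δp⃗|² = p₀² + p'² − 2p₀p'cos θ
|Δp⃗|² = (9.8019e-24)² + (9.1765e-24)² − 2·9.8019e-24·9.1765e-24·cos(154°)
|Δp⃗| = 1.8492e-23 kg·m/s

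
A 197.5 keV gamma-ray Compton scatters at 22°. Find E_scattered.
192.0938 keV

First convert energy to wavelength:
λ = hc/E, with hc ≈ 1239.842 keV·pm (i.e. 1239.842 eV·nm)

For E = 197.5 keV = 197500 eV:
λ = 1239.842 keV·pm / 197.5 keV
λ = 6.2777 pm

Calculate the Compton shift:
Δλ = λ_C(1 - cos(22°)) = 2.4263 × 0.0728
Δλ = 0.1767 pm

Final wavelength:
λ' = 6.2777 + 0.1767 = 6.4544 pm

Final energy:
E' = hc/λ' = 1239.842 / 6.4544 = 192.0938 keV

(Intermediate values are shown rounded; full precision is carried through to the final answer.)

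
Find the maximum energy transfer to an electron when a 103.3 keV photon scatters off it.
29.7405 keV

Maximum energy transfer occurs at θ = 180° (backscattering).

Initial photon: E₀ = 103.3 keV → λ₀ = 12.0023 pm

Maximum Compton shift (at 180°):
Δλ_max = 2λ_C = 2 × 2.4263 = 4.8526 pm

Final wavelength:
λ' = 12.0023 + 4.8526 = 16.8550 pm

Minimum photon energy (maximum energy to electron):
E'_min = hc/λ' = 73.5595 keV

Maximum electron kinetic energy:
K_max = E₀ - E'_min = 103.3000 - 73.5595 = 29.7405 keV

(Intermediate values are shown rounded; full precision is carried through to the final answer.)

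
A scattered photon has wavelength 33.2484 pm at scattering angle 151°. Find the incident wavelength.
28.7000 pm

From λ' = λ + Δλ, we have λ = λ' - Δλ

First calculate the Compton shift:
Δλ = λ_C(1 - cos θ)
Δλ = 2.4263 × (1 - cos(151°))
Δλ = 2.4263 × 1.8746
Δλ = 4.5484 pm

Initial wavelength:
λ = λ' - Δλ
λ = 33.2484 - 4.5484
λ = 28.7000 pm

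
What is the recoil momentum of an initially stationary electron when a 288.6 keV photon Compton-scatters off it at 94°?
1.8735e-22 kg·m/s

The electron is initially at rest, so by conservation of momentum:
p⃗_e = p⃗₀ − p⃗'  (incident photon momentum minus scattered photon momentum)

Photon momentum magnitudes (p = h/λ = E/c):
λ₀ = hc/E₀ = 4.2961 pm → p₀ = h/λ₀ = 1.5424e-22 kg·m/s
Δλ = λ_C(1 − cos 94°) = 2.5956 pm
λ' = 6.8916 pm → p' = h/λ' = 9.6147e-23 kg·m/s

The scattered photon makes angle θ = 94° with the incident direction, so by the law of cosines:
|p⃗_e|² = p₀² + p'² − 2p₀p'cos θ
|p⃗_e|² = (1.5424e-22)² + (9.6147e-23)² − 2·1.5424e-22·9.6147e-23·cos(94°)
|p⃗_e| = 1.8735e-22 kg·m/s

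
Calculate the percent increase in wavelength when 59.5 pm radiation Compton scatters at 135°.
6.9613%

Calculate the Compton shift:
Δλ = λ_C(1 - cos(135°))
Δλ = 2.4263 × (1 - cos(135°))
Δλ = 2.4263 × 1.7071
Δλ = 4.1420 pm

Percentage change:
(Δλ/λ₀) × 100 = (4.1420/59.5) × 100
= 6.9613%

(Intermediate values are shown rounded; full precision is carried through to the final answer.)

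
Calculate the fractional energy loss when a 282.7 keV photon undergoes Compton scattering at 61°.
0.2218 (or 22.18%)

Calculate initial and final photon energies:

Initial: E₀ = 282.7 keV → λ₀ = 4.3857 pm
Compton shift: Δλ = 1.2500 pm
Final wavelength: λ' = 5.6357 pm
Final energy: E' = 219.9968 keV

Fractional energy loss:
(E₀ - E')/E₀ = (282.7000 - 219.9968)/282.7000
= 62.7032/282.7000
= 0.2218
= 22.18%

(Intermediate values are shown rounded; full precision is carried through to the final answer.)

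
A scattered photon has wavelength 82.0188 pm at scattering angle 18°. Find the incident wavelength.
81.9000 pm

From λ' = λ + Δλ, we have λ = λ' - Δλ

First calculate the Compton shift:
Δλ = λ_C(1 - cos θ)
Δλ = 2.4263 × (1 - cos(18°))
Δλ = 2.4263 × 0.0489
Δλ = 0.1188 pm

Initial wavelength:
λ = λ' - Δλ
λ = 82.0188 - 0.1188
λ = 81.9000 pm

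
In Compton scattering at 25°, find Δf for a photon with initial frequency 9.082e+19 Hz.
5.852e+18 Hz (decrease)

Convert frequency to wavelength (c = 299792458 m/s):
λ₀ = c/f₀ = 299792458/9.082e+19 = 3.3009520e-12 m = 3.3010 pm

Calculate Compton shift:
Δλ = λ_C(1 - cos(25°)) = 0.2273 pm

Final wavelength:
λ' = λ₀ + Δλ = 3.3010 + 0.2273 = 3.5283 pm

Final frequency:
f' = c/λ' = 299792458/3.5282783e-12 = 8.4968483e+19 Hz

Frequency shift (decrease):
Δf = f₀ - f' = 9.082e+19 - 8.4968483e+19 = 5.852e+18 Hz

(Intermediate values are shown rounded; full precision is carried through to the final answer.)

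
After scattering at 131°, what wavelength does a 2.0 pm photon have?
6.0181 pm

Using the Compton scattering formula:
λ' = λ + Δλ = λ + λ_C(1 - cos θ)

Given:
- Initial wavelength λ = 2.0 pm
- Scattering angle θ = 131°
- Compton wavelength λ_C ≈ 2.4263 pm

Calculate the shift:
Δλ = 2.4263 × (1 - cos(131°))
Δλ = 2.4263 × 1.6561
Δλ = 4.0181 pm

Final wavelength:
λ' = 2.0 + 4.0181 = 6.0181 pm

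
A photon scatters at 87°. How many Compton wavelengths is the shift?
0.9477 λ_C

The Compton shift formula is:
Δλ = λ_C(1 - cos θ)

Dividing both sides by λ_C:
Δλ/λ_C = 1 - cos θ

For θ = 87°:
Δλ/λ_C = 1 - cos(87°)
Δλ/λ_C = 1 - 0.0523
Δλ/λ_C = 0.9477

This means the shift is 0.9477 × λ_C = 2.2993 pm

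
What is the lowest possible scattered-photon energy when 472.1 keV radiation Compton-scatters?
165.7798 keV (at θ = 180°)

The scattered photon has minimum energy when its wavelength is maximum, i.e., when the Compton shift Δλ = λ_C(1 − cos θ) is maximum. This occurs at θ = 180° (backscattering), giving Δλ_max = 2λ_C = 4.8526 pm.

Initial wavelength: λ₀ = hc/E₀ = 2.6262 pm
Maximum final wavelength: λ'_max = λ₀ + 2λ_C = 2.6262 + 4.8526 = 7.4788 pm
Minimum final energy: E'_min = hc/λ'_max = 165.7798 keV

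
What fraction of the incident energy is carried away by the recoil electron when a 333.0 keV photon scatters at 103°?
0.4439 (or 44.39%)

Calculate initial and final photon energies:

Initial: E₀ = 333.0 keV → λ₀ = 3.7232 pm
Compton shift: Δλ = 2.9721 pm
Final wavelength: λ' = 6.6954 pm
Final energy: E' = 185.1793 keV

Fractional energy loss:
(E₀ - E')/E₀ = (333.0000 - 185.1793)/333.0000
= 147.8207/333.0000
= 0.4439
= 44.39%

(Intermediate values are shown rounded; full precision is carried through to the final answer.)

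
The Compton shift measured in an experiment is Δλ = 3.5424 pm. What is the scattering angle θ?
117.39°

From the Compton formula Δλ = λ_C(1 - cos θ), we can solve for θ:

cos θ = 1 - Δλ/λ_C

Given:
- Δλ = 3.5424 pm
- λ_C = h/(m_e·c) ≈ 2.42631024 pm

cos θ = 1 - 3.5424/2.42631024
cos θ = 1 - 1.459995
cos θ = -0.459995

θ = arccos(-0.459995)
θ = 117.39°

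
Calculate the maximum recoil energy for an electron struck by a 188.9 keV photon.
80.2953 keV

Maximum energy transfer occurs at θ = 180° (backscattering).

Initial photon: E₀ = 188.9 keV → λ₀ = 6.5635 pm

Maximum Compton shift (at 180°):
Δλ_max = 2λ_C = 2 × 2.4263 = 4.8526 pm

Final wavelength:
λ' = 6.5635 + 4.8526 = 11.4161 pm

Minimum photon energy (maximum energy to electron):
E'_min = hc/λ' = 108.6047 keV

Maximum electron kinetic energy:
K_max = E₀ - E'_min = 188.9000 - 108.6047 = 80.2953 keV

(Intermediate values are shown rounded; full precision is carried through to the final answer.)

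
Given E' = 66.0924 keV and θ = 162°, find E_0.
88.4001 keV

Convert final energy to wavelength (hc ≈ 1239.842 keV·pm):
λ' = hc/E' = 1239.842 / 66.0924 = 18.7592 pm

Calculate the Compton shift:
Δλ = λ_C(1 - cos(162°))
Δλ = 2.4263 × (1 - cos(162°))
Δλ = 4.7339 pm

Initial wavelength:
λ = λ' - Δλ = 18.7592 - 4.7339 = 14.0254 pm

Initial energy:
E = hc/λ = 1239.842 / 14.0254 = 88.4001 keV

(Intermediate values are shown rounded; full precision is carried through to the final answer.)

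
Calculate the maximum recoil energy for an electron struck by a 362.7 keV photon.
212.7975 keV

Maximum energy transfer occurs at θ = 180° (backscattering).

Initial photon: E₀ = 362.7 keV → λ₀ = 3.4184 pm

Maximum Compton shift (at 180°):
Δλ_max = 2λ_C = 2 × 2.4263 = 4.8526 pm

Final wavelength:
λ' = 3.4184 + 4.8526 = 8.2710 pm

Minimum photon energy (maximum energy to electron):
E'_min = hc/λ' = 149.9025 keV

Maximum electron kinetic energy:
K_max = E₀ - E'_min = 362.7000 - 149.9025 = 212.7975 keV

(Intermediate values are shown rounded; full precision is carried through to the final answer.)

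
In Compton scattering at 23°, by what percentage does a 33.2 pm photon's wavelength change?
0.5810%

Calculate the Compton shift:
Δλ = λ_C(1 - cos(23°))
Δλ = 2.4263 × (1 - cos(23°))
Δλ = 2.4263 × 0.0795
Δλ = 0.1929 pm

Percentage change:
(Δλ/λ₀) × 100 = (0.1929/33.2) × 100
= 0.5810%

(Intermediate values are shown rounded; full precision is carried through to the final answer.)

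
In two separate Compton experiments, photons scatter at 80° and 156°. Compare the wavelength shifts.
156° produces the larger shift by a factor of 2.316

Calculate both shifts using Δλ = λ_C(1 - cos θ):

For θ₁ = 80°:
Δλ₁ = 2.4263 × (1 - cos(80°))
Δλ₁ = 2.4263 × 0.8264
Δλ₁ = 2.0050 pm

For θ₂ = 156°:
Δλ₂ = 2.4263 × (1 - cos(156°))
Δλ₂ = 2.4263 × 1.9135
Δλ₂ = 4.6429 pm

The 156° angle produces the larger shift.
Ratio: 4.6429/2.0050 = 2.316

(Intermediate values are shown rounded; full precision is carried through to the final answer.)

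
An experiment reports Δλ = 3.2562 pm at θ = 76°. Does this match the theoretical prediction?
No, inconsistent

Calculate the expected shift for θ = 76°:

Δλ_expected = λ_C(1 - cos(76°))
Δλ_expected = 2.4263 × (1 - cos(76°))
Δλ_expected = 2.4263 × 0.7581
Δλ_expected = 1.8393 pm

Given shift: 3.2562 pm
Expected shift: 1.8393 pm
Difference: 1.4168 pm

The values do not match. The given shift corresponds to θ ≈ 110.0°, not 76°.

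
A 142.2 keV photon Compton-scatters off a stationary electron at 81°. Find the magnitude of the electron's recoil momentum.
9.0000e-23 kg·m/s

The electron is initially at rest, so by conservation of momentum:
p⃗_e = p⃗₀ − p⃗'  (incident photon momentum minus scattered photon momentum)

Photon momentum magnitudes (p = h/λ = E/c):
λ₀ = hc/E₀ = 8.7190 pm → p₀ = h/λ₀ = 7.5996e-23 kg·m/s
Δλ = λ_C(1 − cos 81°) = 2.0468 pm
λ' = 10.7658 pm → p' = h/λ' = 6.1548e-23 kg·m/s

The scattered photon makes angle θ = 81° with the incident direction, so by the law of cosines:
|p⃗_e|² = p₀² + p'² − 2p₀p'cos θ
|p⃗_e|² = (7.5996e-23)² + (6.1548e-23)² − 2·7.5996e-23·6.1548e-23·cos(81°)
|p⃗_e| = 9.0000e-23 kg·m/s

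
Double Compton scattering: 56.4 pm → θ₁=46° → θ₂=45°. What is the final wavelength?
57.8515 pm

Apply Compton shift twice:

First scattering at θ₁ = 46°:
Δλ₁ = λ_C(1 - cos(46°))
Δλ₁ = 2.4263 × 0.3053
Δλ₁ = 0.7409 pm

After first scattering:
λ₁ = 56.4 + 0.7409 = 57.1409 pm

Second scattering at θ₂ = 45°:
Δλ₂ = λ_C(1 - cos(45°))
Δλ₂ = 2.4263 × 0.2929
Δλ₂ = 0.7106 pm

Final wavelength:
λ₂ = 57.1409 + 0.7106 = 57.8515 pm

Total shift: Δλ_total = 0.7409 + 0.7106 = 1.4515 pm

(Intermediate values are shown rounded; full precision is carried through to the final answer.)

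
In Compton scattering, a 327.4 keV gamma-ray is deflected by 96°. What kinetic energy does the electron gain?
135.6777 keV

By energy conservation: K_e = E_initial - E_final

First find the scattered photon energy:
Initial wavelength: λ = hc/E = 3.7869 pm
Compton shift: Δλ = λ_C(1 - cos(96°)) = 2.6799 pm
Final wavelength: λ' = 3.7869 + 2.6799 = 6.4669 pm
Final photon energy: E' = hc/λ' = 191.7223 keV

Electron kinetic energy:
K_e = E - E' = 327.4000 - 191.7223 = 135.6777 keV

(Intermediate values are shown rounded; full precision is carried through to the final answer.)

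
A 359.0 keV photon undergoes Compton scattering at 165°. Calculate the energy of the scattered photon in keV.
150.7673 keV

First convert energy to wavelength:
λ = hc/E, with hc ≈ 1239.842 keV·pm (i.e. 1239.842 eV·nm)

For E = 359.0 keV = 359000 eV:
λ = 1239.842 keV·pm / 359.0 keV
λ = 3.4536 pm

Calculate the Compton shift:
Δλ = λ_C(1 - cos(165°)) = 2.4263 × 1.9659
Δλ = 4.7699 pm

Final wavelength:
λ' = 3.4536 + 4.7699 = 8.2235 pm

Final energy:
E' = hc/λ' = 1239.842 / 8.2235 = 150.7673 keV

(Intermediate values are shown rounded; full precision is carried through to the final answer.)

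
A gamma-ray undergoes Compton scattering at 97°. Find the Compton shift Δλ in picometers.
2.7220 pm

Using the Compton scattering formula:
Δλ = λ_C(1 - cos θ)

where λ_C = h/(m_e·c) ≈ 2.4263 pm is the Compton wavelength of an electron.

For θ = 97°:
cos(97°) = -0.1219
1 - cos(97°) = 1.1219

Δλ = 2.4263 × 1.1219
Δλ = 2.7220 pm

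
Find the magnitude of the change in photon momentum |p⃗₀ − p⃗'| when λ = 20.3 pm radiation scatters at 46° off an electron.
2.5081e-23 kg·m/s

Photon momentum magnitude is p = h/λ.

Initial momentum:
p₀ = h/λ = 6.6261e-34/2.0300e-11 = 3.2641e-23 kg·m/s

After scattering:
λ' = λ + Δλ = 20.3 + 0.7409 = 21.0409 pm
p' = h/λ' = 6.6261e-34/2.1041e-11 = 3.1491e-23 kg·m/s

Momentum is a vector; the scattered photon's direction makes angle θ = 46° with the incident direction. The magnitude of the vector change Δp⃗ = p⃗₀ − p⃗' is found from the law of cosines:
|Δp⃗|² = p₀² + p'² − 2p₀p'cos θ
|Δp⃗|² = (3.2641e-23)² + (3.1491e-23)² − 2·3.2641e-23·3.1491e-23·cos(46°)
|Δp⃗| = 2.5081e-23 kg·m/s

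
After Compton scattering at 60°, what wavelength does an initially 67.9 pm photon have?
69.1132 pm

Using the Compton formula: λ' = λ + λ_C(1 − cos θ)

For θ = 60°, cos θ = 1/2 (exact) = 0.5000, so:
1 − cos 60° = 1 − (1/2) = 0.5000

Δλ = λ_C × 0.5000 = 2.4263 × 0.5000 = 1.2132 pm

λ' = 67.9 + 1.2132 = 69.1132 pm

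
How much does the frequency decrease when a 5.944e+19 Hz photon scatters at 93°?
1.998e+19 Hz (decrease)

Convert frequency to wavelength (c = 299792458 m/s):
λ₀ = c/f₀ = 299792458/5.944e+19 = 5.0436147e-12 m = 5.0436 pm

Calculate Compton shift:
Δλ = λ_C(1 - cos(93°)) = 2.5533 pm

Final wavelength:
λ' = λ₀ + Δλ = 5.0436 + 2.5533 = 7.5969 pm

Final frequency:
f' = c/λ' = 299792458/7.5969082e-12 = 3.9462430e+19 Hz

Frequency shift (decrease):
Δf = f₀ - f' = 5.944e+19 - 3.9462430e+19 = 1.998e+19 Hz

(Intermediate values are shown rounded; full precision is carried through to the final answer.)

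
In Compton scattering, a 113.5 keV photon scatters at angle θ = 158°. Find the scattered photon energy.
79.4788 keV

First convert energy to wavelength:
λ = hc/E, with hc ≈ 1239.842 keV·pm (i.e. 1239.842 eV·nm)

For E = 113.5 keV = 113500 eV:
λ = 1239.842 keV·pm / 113.5 keV
λ = 10.9237 pm

Calculate the Compton shift:
Δλ = λ_C(1 - cos(158°)) = 2.4263 × 1.9272
Δλ = 4.6759 pm

Final wavelength:
λ' = 10.9237 + 4.6759 = 15.5997 pm

Final energy:
E' = hc/λ' = 1239.842 / 15.5997 = 79.4788 keV

(Intermediate values are shown rounded; full precision is carried through to the final answer.)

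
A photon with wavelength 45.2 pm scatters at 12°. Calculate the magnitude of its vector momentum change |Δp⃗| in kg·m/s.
3.0629e-24 kg·m/s

Photon momentum magnitude is p = h/λ.

Initial momentum:
p₀ = h/λ = 6.6261e-34/4.5200e-11 = 1.4659e-23 kg·m/s

After scattering:
λ' = λ + Δλ = 45.2 + 0.0530 = 45.2530 pm
p' = h/λ' = 6.6261e-34/4.5253e-11 = 1.4642e-23 kg·m/s

Momentum is a vector; the scattered photon's direction makes angle θ = 12° with the incident direction. The magnitude of the vector change Δp⃗ = p⃗₀ − p⃗' is found from the law of cosines:
|Δp⃗|² = p₀² + p'² − 2p₀p'cos θ
|Δp⃗|² = (1.4659e-23)² + (1.4642e-23)² − 2·1.4659e-23·1.4642e-23·cos(12°)
|Δp⃗| = 3.0629e-24 kg·m/s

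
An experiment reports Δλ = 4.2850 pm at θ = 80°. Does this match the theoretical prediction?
No, inconsistent

Calculate the expected shift for θ = 80°:

Δλ_expected = λ_C(1 - cos(80°))
Δλ_expected = 2.4263 × (1 - cos(80°))
Δλ_expected = 2.4263 × 0.8264
Δλ_expected = 2.0050 pm

Given shift: 4.2850 pm
Expected shift: 2.0050 pm
Difference: 2.2800 pm

The values do not match. The given shift corresponds to θ ≈ 140.0°, not 80°.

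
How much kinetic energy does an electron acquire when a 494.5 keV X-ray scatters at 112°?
282.2886 keV

By energy conservation: K_e = E_initial - E_final

First find the scattered photon energy:
Initial wavelength: λ = hc/E = 2.5073 pm
Compton shift: Δλ = λ_C(1 - cos(112°)) = 3.3352 pm
Final wavelength: λ' = 2.5073 + 3.3352 = 5.8425 pm
Final photon energy: E' = hc/λ' = 212.2114 keV

Electron kinetic energy:
K_e = E - E' = 494.5000 - 212.2114 = 282.2886 keV

(Intermediate values are shown rounded; full precision is carried through to the final answer.)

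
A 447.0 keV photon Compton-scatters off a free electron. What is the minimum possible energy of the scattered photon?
162.5742 keV (at θ = 180°)

The scattered photon has minimum energy when its wavelength is maximum, i.e., when the Compton shift Δλ = λ_C(1 − cos θ) is maximum. This occurs at θ = 180° (backscattering), giving Δλ_max = 2λ_C = 4.8526 pm.

Initial wavelength: λ₀ = hc/E₀ = 2.7737 pm
Maximum final wavelength: λ'_max = λ₀ + 2λ_C = 2.7737 + 4.8526 = 7.6263 pm
Minimum final energy: E'_min = hc/λ'_max = 162.5742 keV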